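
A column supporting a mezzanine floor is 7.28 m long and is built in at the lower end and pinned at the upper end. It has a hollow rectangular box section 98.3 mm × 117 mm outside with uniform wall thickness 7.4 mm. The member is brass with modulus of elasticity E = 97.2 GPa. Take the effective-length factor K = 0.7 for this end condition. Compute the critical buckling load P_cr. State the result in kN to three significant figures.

Inner dimensions: h_i = 117 − 2×7.4 = 102.2 mm, b_i = 98.3 − 2×7.4 = 83.50 mm
Weak-axis I_min = (h_o·b_o³ − h_i·b_i³)/12 with b_o = 98.3, b_i = 83.50 mm (shorter outer/inner sides).
I_min = (117×98.3³ − 102.2×83.50³)/12 = 4.303×10^6 mm⁴
I = 4.303×10^6 mm⁴ = 4.303×10^-6 m⁴
Effective length L_e = K·L = 0.7 × 7.28 = 5.096 m
P_cr = π²EI / L_e² = π² × 97.2×10⁹ × 4.303×10^-6 / 5.096² = 1.590×10^5 N

P_cr ≈ 159 kN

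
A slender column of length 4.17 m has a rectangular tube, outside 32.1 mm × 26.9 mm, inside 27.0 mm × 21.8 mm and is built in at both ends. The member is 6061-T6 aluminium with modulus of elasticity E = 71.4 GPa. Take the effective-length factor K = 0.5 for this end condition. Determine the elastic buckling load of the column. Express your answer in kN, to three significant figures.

Weak-axis I_min = (h_o·b_o³ − h_i·b_i³)/12 with b_o = 26.9, b_i = 21.80 mm (shorter outer/inner sides).
I_min = (32.1×26.9³ − 27.00×21.80³)/12 = 2.876×10^4 mm⁴
I = 2.876×10^4 mm⁴ = 2.876×10^-8 m⁴
Effective length L_e = K·L = 0.5 × 4.17 = 2.085 m
P_cr = π²EI / L_e² = π² × 71.4×10⁹ × 2.876×10^-8 / 2.085² = 4.662×10^3 N

P_cr ≈ 4.66 kN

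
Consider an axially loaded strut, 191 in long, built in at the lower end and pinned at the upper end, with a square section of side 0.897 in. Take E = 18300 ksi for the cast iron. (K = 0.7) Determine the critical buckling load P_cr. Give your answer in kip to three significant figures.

P_cr ≈ 0.545 kip

I = a⁴/12 = 0.897⁴/12 = 5.395×10^-2 in⁴
Effective length L_e = K·L = 0.7 × 191 = 133.7 in
P_cr = π²EI / L_e² = π² × 18300×10³ × 5.395×10^-2 / 133.7² = 545.1 lb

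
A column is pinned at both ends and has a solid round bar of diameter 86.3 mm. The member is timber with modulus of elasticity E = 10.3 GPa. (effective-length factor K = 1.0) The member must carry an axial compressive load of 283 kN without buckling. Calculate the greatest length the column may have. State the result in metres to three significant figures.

L_max ≈ 0.989 m

I = πd⁴/64 = π×86.3⁴/64 = 2.723×10^6 mm⁴
I = 2.723×10^-6 m⁴
At the buckling limit P_cr = P = 2.830×10^5 N
From P_cr = π²EI/(K·L)²:  L = (1/K)·√(π²EI/P_cr) = (1/1)·√(π²×1.03×10^10×2.723×10^-6/2.830×10^5)
L = 0.989 m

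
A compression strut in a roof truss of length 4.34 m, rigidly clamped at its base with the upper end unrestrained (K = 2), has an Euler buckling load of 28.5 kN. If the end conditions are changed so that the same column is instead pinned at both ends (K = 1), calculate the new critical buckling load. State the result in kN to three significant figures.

P_cr ∝ 1/K², so P_cr,new = P_cr,old × (K_old/K_new)² = 28.5 × (2/1)²
= 28.5 × 4.000 = 114 kN

P_cr ≈ 114 kN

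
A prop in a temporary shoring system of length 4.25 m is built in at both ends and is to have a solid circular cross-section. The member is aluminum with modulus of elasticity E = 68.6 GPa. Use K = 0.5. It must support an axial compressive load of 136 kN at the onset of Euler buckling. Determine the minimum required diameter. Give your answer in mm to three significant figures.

d ≈ 65.6 mm

L_e = K·L = 0.5 × 4.25 = 2.125 m
Required I = P_cr·L_e²/(π²E) = 1.360×10^5 × 2.125² / (π² × 6.86×10^10) = 9.071×10^-7 m⁴
I_req = 9.071×10^5 mm⁴
Solid circle: I = πd⁴/64  ⇒  d = (64I/π)^(1/4) = (64×9.071×10^5/π)^(1/4) = 65.6 mm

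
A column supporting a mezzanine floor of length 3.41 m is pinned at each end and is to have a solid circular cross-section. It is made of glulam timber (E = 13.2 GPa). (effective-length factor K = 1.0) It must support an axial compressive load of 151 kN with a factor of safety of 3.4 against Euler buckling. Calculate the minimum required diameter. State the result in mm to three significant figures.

Required P_cr = n·P = 3.4 × 151 = 513.4 kN
L_e = K·L = 1 × 3.41 = 3.410 m
Required I = P_cr·L_e²/(π²E) = 5.134×10^5 × 3.410² / (π² × 1.32×10^10) = 4.582×10^-5 m⁴
I_req = 4.582×10^7 mm⁴
Solid circle: I = πd⁴/64  ⇒  d = (64I/π)^(1/4) = (64×4.582×10^7/π)^(1/4) = 175 mm

d ≈ 175 mm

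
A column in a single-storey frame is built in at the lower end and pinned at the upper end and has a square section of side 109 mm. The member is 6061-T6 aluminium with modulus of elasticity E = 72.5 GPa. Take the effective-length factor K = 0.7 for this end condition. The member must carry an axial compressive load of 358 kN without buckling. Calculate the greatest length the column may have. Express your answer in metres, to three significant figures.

L_max ≈ 6.93 m

I = a⁴/12 = 109⁴/12 = 1.176×10^7 mm⁴
I = 1.176×10^-5 m⁴
At the buckling limit P_cr = P = 3.580×10^5 N
From P_cr = π²EI/(K·L)²:  L = (1/K)·√(π²EI/P_cr) = (1/0.7)·√(π²×7.25×10^10×1.176×10^-5/3.580×10^5)
L = 6.93 m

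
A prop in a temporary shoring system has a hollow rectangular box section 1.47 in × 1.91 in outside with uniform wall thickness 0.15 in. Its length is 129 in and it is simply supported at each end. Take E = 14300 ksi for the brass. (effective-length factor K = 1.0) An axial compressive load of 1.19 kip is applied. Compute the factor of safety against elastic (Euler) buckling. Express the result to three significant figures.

Inner dimensions: h_i = 1.91 − 2×0.15 = 1.610 in, b_i = 1.47 − 2×0.15 = 1.170 in
Weak-axis I_min = (h_o·b_o³ − h_i·b_i³)/12 with b_o = 1.47, b_i = 1.170 in (shorter outer/inner sides).
I_min = (1.91×1.47³ − 1.610×1.170³)/12 = 0.2907 in⁴
Effective length L_e = K·L = 1 × 129 = 129.0 in
P_cr = π²EI / L_e² = π² × 14300×10³ × 0.2907 / 129.0² = 2.466×10^3 lb
Factor of safety n = P_cr / P = 2.4656 / 1.19 = 2.07

n ≈ 2.07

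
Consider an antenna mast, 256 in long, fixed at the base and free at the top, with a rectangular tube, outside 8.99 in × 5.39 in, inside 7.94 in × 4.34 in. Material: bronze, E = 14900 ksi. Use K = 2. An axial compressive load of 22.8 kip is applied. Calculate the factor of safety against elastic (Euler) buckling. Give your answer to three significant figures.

n ≈ 1.56

Weak-axis I_min = (h_o·b_o³ − h_i·b_i³)/12 with b_o = 5.39, b_i = 4.340 in (shorter outer/inner sides).
I_min = (8.99×5.39³ − 7.940×4.340³)/12 = 63.22 in⁴
Effective length L_e = K·L = 2 × 256 = 512.0 in
P_cr = π²EI / L_e² = π² × 14900×10³ × 63.22 / 512.0² = 3.547×10^4 lb
Factor of safety n = P_cr / P = 35.467 / 22.8 = 1.56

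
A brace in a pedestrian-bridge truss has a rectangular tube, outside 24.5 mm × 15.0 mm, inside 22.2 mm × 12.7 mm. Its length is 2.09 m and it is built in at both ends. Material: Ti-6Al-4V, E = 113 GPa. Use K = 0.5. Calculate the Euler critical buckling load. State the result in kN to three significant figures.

Weak-axis I_min = (h_o·b_o³ − h_i·b_i³)/12 with b_o = 15.0, b_i = 12.70 mm (shorter outer/inner sides).
I_min = (24.5×15.0³ − 22.20×12.70³)/12 = 3.101×10^3 mm⁴
I = 3.101×10^3 mm⁴ = 3.101×10^-9 m⁴
Effective length L_e = K·L = 0.5 × 2.09 = 1.045 m
P_cr = π²EI / L_e² = π² × 113×10⁹ × 3.101×10^-9 / 1.045² = 3.167×10^3 N

P_cr ≈ 3.17 kN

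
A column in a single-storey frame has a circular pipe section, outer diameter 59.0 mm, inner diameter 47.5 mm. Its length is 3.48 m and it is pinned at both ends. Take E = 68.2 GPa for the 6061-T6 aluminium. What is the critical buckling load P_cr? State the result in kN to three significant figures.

P_cr ≈ 19.2 kN

d_o = 59.0 mm, d_i = 47.5 mm
I = π(d_o⁴ − d_i⁴)/64 = π(59.0⁴ − 47.50⁴)/64 = 3.449×10^5 mm⁴
I = 3.449×10^5 mm⁴ = 3.449×10^-7 m⁴
Effective length L_e = K·L = 1 × 3.48 = 3.480 m
P_cr = π²EI / L_e² = π² × 68.2×10⁹ × 3.449×10^-7 / 3.480² = 1.917×10^4 N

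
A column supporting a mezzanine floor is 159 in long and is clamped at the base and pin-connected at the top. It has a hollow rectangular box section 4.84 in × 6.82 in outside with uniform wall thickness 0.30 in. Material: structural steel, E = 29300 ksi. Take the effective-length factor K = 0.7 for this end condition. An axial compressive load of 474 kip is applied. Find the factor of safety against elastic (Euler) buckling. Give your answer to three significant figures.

Inner dimensions: h_i = 6.82 − 2×0.30 = 6.220 in, b_i = 4.84 − 2×0.30 = 4.240 in
Weak-axis I_min = (h_o·b_o³ − h_i·b_i³)/12 with b_o = 4.84, b_i = 4.240 in (shorter outer/inner sides).
I_min = (6.82×4.84³ − 6.220×4.240³)/12 = 24.93 in⁴
Effective length L_e = K·L = 0.7 × 159 = 111.3 in
P_cr = π²EI / L_e² = π² × 29300×10³ × 24.93 / 111.3² = 5.819×10^5 lb
Factor of safety n = P_cr / P = 581.91 / 474 = 1.23

n ≈ 1.23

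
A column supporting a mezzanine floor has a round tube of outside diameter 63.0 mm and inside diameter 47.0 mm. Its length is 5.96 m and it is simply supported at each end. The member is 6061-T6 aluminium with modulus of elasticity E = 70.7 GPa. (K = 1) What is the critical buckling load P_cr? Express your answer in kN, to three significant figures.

P_cr ≈ 10.5 kN

d_o = 63.0 mm, d_i = 47.0 mm
I = π(d_o⁴ − d_i⁴)/64 = π(63.0⁴ − 47.00⁴)/64 = 5.337×10^5 mm⁴
I = 5.337×10^5 mm⁴ = 5.337×10^-7 m⁴
Effective length L_e = K·L = 1 × 5.96 = 5.960 m
P_cr = π²EI / L_e² = π² × 70.7×10⁹ × 5.337×10^-7 / 5.960² = 1.048×10^4 N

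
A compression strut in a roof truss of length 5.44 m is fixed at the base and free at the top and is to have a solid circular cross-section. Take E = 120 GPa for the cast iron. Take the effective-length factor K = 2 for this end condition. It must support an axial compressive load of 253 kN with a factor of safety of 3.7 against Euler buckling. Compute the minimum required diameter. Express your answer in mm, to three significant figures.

Required P_cr = n·P = 3.7 × 253 = 936.1 kN
L_e = K·L = 2 × 5.44 = 10.88 m
Required I = P_cr·L_e²/(π²E) = 9.361×10^5 × 10.88² / (π² × 1.20×10^11) = 9.356×10^-5 m⁴
I_req = 9.356×10^7 mm⁴
Solid circle: I = πd⁴/64  ⇒  d = (64I/π)^(1/4) = (64×9.356×10^7/π)^(1/4) = 209 mm

d ≈ 209 mm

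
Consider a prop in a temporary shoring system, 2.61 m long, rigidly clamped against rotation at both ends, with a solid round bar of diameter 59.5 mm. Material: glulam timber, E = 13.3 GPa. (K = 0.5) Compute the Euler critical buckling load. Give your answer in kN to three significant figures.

P_cr ≈ 47.4 kN

I = πd⁴/64 = π×59.5⁴/64 = 6.152×10^5 mm⁴
I = 6.152×10^5 mm⁴ = 6.152×10^-7 m⁴
Effective length L_e = K·L = 0.5 × 2.61 = 1.305 m
P_cr = π²EI / L_e² = π² × 13.3×10⁹ × 6.152×10^-7 / 1.305² = 4.742×10^4 N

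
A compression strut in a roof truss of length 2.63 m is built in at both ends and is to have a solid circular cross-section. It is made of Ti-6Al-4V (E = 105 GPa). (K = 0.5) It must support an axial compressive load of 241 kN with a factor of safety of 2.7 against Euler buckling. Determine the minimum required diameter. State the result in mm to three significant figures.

Required P_cr = n·P = 2.7 × 241 = 650.7 kN
L_e = K·L = 0.5 × 2.63 = 1.315 m
Required I = P_cr·L_e²/(π²E) = 6.507×10^5 × 1.315² / (π² × 1.05×10^11) = 1.086×10^-6 m⁴
I_req = 1.086×10^6 mm⁴
Solid circle: I = πd⁴/64  ⇒  d = (64I/π)^(1/4) = (64×1.086×10^6/π)^(1/4) = 68.6 mm

d ≈ 68.6 mm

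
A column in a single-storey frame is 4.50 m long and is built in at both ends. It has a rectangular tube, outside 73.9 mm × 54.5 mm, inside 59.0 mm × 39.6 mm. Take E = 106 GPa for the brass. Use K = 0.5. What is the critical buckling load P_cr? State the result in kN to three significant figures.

P_cr ≈ 143 kN

Weak-axis I_min = (h_o·b_o³ − h_i·b_i³)/12 with b_o = 54.5, b_i = 39.60 mm (shorter outer/inner sides).
I_min = (73.9×54.5³ − 59.00×39.60³)/12 = 6.916×10^5 mm⁴
I = 6.916×10^5 mm⁴ = 6.916×10^-7 m⁴
Effective length L_e = K·L = 0.5 × 4.50 = 2.250 m
P_cr = π²EI / L_e² = π² × 106×10⁹ × 6.916×10^-7 / 2.250² = 1.429×10^5 N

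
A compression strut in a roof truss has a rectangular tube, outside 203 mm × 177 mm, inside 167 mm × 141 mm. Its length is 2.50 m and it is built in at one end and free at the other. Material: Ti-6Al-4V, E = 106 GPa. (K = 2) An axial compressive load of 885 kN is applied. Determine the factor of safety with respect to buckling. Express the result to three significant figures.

n ≈ 2.59

Weak-axis I_min = (h_o·b_o³ − h_i·b_i³)/12 with b_o = 177, b_i = 141.0 mm (shorter outer/inner sides).
I_min = (203×177³ − 167.0×141.0³)/12 = 5.480×10^7 mm⁴
I = 5.480×10^7 mm⁴ = 5.480×10^-5 m⁴
Effective length L_e = K·L = 2 × 2.50 = 5.000 m
P_cr = π²EI / L_e² = π² × 106×10⁹ × 5.480×10^-5 / 5.000² = 2.293×10^6 N
Factor of safety n = P_cr / P = 2293.0 / 885 = 2.59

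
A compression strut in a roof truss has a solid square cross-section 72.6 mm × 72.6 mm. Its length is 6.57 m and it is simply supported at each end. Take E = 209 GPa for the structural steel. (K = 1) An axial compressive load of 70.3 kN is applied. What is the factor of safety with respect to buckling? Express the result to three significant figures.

I = a⁴/12 = 72.6⁴/12 = 2.315×10^6 mm⁴
I = 2.315×10^6 mm⁴ = 2.315×10^-6 m⁴
Effective length L_e = K·L = 1 × 6.57 = 6.570 m
P_cr = π²EI / L_e² = π² × 209×10⁹ × 2.315×10^-6 / 6.570² = 1.106×10^5 N
Factor of safety n = P_cr / P = 110.63 / 70.3 = 1.57

n ≈ 1.57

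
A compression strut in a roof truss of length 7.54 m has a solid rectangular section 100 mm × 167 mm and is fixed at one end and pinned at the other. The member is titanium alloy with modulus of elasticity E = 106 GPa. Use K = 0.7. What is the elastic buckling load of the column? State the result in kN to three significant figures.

Buckling occurs about the weak axis: I_min = h·b³/12 with b = 100 mm (the shorter side).
I_min = 167×100³/12 = 1.392×10^7 mm⁴
I = 1.392×10^7 mm⁴ = 1.392×10^-5 m⁴
Effective length L_e = K·L = 0.7 × 7.54 = 5.278 m
P_cr = π²EI / L_e² = π² × 106×10⁹ × 1.392×10^-5 / 5.278² = 5.226×10^5 N

P_cr ≈ 523 kN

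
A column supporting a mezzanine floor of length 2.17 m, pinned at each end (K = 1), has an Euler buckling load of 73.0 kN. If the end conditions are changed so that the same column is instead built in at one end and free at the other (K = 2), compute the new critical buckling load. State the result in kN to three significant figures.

P_cr ∝ 1/K², so P_cr,new = P_cr,old × (K_old/K_new)² = 73.0 × (1/2)²
= 73.0 × 0.2500 = 18.2 kN

P_cr ≈ 18.2 kN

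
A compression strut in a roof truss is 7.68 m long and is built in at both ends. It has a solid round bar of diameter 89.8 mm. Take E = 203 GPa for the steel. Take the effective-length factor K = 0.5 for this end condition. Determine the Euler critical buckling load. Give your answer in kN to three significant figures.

I = πd⁴/64 = π×89.8⁴/64 = 3.192×10^6 mm⁴
I = 3.192×10^6 mm⁴ = 3.192×10^-6 m⁴
Effective length L_e = K·L = 0.5 × 7.68 = 3.840 m
P_cr = π²EI / L_e² = π² × 203×10⁹ × 3.192×10^-6 / 3.840² = 4.337×10^5 N

P_cr ≈ 434 kN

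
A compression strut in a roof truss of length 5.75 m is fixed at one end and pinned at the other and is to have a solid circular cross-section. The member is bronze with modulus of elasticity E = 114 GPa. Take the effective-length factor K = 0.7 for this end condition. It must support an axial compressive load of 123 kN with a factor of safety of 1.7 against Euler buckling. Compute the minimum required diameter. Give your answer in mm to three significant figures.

Required P_cr = n·P = 1.7 × 123 = 209.1 kN
L_e = K·L = 0.7 × 5.75 = 4.025 m
Required I = P_cr·L_e²/(π²E) = 2.091×10^5 × 4.025² / (π² × 1.14×10^11) = 3.011×10^-6 m⁴
I_req = 3.011×10^6 mm⁴
Solid circle: I = πd⁴/64  ⇒  d = (64I/π)^(1/4) = (64×3.011×10^6/π)^(1/4) = 88.5 mm

d ≈ 88.5 mm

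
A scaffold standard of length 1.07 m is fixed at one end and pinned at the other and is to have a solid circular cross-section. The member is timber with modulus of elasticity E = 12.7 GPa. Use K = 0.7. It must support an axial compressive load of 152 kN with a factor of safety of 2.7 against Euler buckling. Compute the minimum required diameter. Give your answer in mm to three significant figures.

d ≈ 78.2 mm

Required P_cr = n·P = 2.7 × 152 = 410.4 kN
L_e = K·L = 0.7 × 1.07 = 0.7490 m
Required I = P_cr·L_e²/(π²E) = 4.104×10^5 × 0.7490² / (π² × 1.27×10^10) = 1.837×10^-6 m⁴
I_req = 1.837×10^6 mm⁴
Solid circle: I = πd⁴/64  ⇒  d = (64I/π)^(1/4) = (64×1.837×10^6/π)^(1/4) = 78.2 mm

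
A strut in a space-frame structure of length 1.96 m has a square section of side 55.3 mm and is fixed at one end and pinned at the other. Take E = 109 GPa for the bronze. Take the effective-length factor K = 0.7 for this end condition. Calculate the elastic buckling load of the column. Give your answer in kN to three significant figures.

P_cr ≈ 445 kN

I = a⁴/12 = 55.3⁴/12 = 7.793×10^5 mm⁴
I = 7.793×10^5 mm⁴ = 7.793×10^-7 m⁴
Effective length L_e = K·L = 0.7 × 1.96 = 1.372 m
P_cr = π²EI / L_e² = π² × 109×10⁹ × 7.793×10^-7 / 1.372² = 4.454×10^5 N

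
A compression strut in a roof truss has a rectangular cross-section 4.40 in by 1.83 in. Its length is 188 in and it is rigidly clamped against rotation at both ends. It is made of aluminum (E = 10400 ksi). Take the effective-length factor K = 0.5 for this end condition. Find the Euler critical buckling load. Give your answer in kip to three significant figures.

Buckling occurs about the weak axis: I_min = h·b³/12 with b = 1.83 in (the shorter side).
I_min = 4.40×1.83³/12 = 2.247 in⁴
Effective length L_e = K·L = 0.5 × 188 = 94.00 in
P_cr = π²EI / L_e² = π² × 10400×10³ × 2.247 / 94.00² = 2.610×10^4 lb

P_cr ≈ 26.1 kip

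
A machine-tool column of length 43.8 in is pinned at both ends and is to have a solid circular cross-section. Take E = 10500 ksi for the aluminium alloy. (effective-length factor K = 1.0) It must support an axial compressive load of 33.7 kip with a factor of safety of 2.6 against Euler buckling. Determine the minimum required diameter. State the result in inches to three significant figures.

Required P_cr = n·P = 2.6 × 33.7 = 87.62 kip
L_e = K·L = 1 × 43.8 = 43.80 in
Required I = P_cr·L_e²/(π²E) = 8.762×10^4 × 43.80² / (π² × 1.05×10^7) = 1.622 in⁴
Solid circle: I = πd⁴/64  ⇒  d = (64I/π)^(1/4) = (64×1.622/π)^(1/4) = 2.40 in

d ≈ 2.40 in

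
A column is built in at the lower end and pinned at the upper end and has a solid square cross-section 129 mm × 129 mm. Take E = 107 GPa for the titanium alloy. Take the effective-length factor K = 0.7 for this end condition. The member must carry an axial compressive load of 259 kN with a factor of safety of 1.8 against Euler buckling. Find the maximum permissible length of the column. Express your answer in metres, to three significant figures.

I = a⁴/12 = 129⁴/12 = 2.308×10^7 mm⁴
I = 2.308×10^-5 m⁴
Required critical load P_cr = n·P = 1.8 × 259 = 466.2 kN = 4.662×10^5 N
From P_cr = π²EI/(K·L)²:  L = (1/K)·√(π²EI/P_cr) = (1/0.7)·√(π²×1.07×10^11×2.308×10^-5/4.662×10^5)
L = 10.3 m

L_max ≈ 10.3 m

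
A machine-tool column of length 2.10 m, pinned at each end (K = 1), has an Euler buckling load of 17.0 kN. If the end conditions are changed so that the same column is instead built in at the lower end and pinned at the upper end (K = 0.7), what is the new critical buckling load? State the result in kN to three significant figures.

P_cr ∝ 1/K², so P_cr,new = P_cr,old × (K_old/K_new)² = 17.0 × (1/0.7)²
= 17.0 × 2.041 = 34.7 kN

P_cr ≈ 34.7 kN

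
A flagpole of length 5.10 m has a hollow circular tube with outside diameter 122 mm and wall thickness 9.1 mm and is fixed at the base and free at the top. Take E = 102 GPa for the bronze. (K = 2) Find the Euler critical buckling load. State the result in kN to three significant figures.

Inner diameter d_i = 122 − 2×9.1 = 103.8 mm
I = π(d_o⁴ − d_i⁴)/64 = π(122⁴ − 103.8⁴)/64 = 5.176×10^6 mm⁴
I = 5.176×10^6 mm⁴ = 5.176×10^-6 m⁴
Effective length L_e = K·L = 2 × 5.10 = 10.20 m
P_cr = π²EI / L_e² = π² × 102×10⁹ × 5.176×10^-6 / 10.20² = 5.008×10^4 N

P_cr ≈ 50.1 kN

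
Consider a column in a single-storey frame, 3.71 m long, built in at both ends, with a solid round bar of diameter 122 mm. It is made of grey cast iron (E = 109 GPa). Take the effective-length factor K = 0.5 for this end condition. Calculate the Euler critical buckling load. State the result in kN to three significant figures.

I = πd⁴/64 = π×122⁴/64 = 1.087×10^7 mm⁴
I = 1.087×10^7 mm⁴ = 1.087×10^-5 m⁴
Effective length L_e = K·L = 0.5 × 3.71 = 1.855 m
P_cr = π²EI / L_e² = π² × 109×10⁹ × 1.087×10^-5 / 1.855² = 3.400×10^6 N

P_cr ≈ 3400 kN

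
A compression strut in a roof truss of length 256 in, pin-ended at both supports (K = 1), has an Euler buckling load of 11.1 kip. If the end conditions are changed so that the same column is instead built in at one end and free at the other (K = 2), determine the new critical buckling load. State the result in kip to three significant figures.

P_cr ≈ 2.78 kip

P_cr ∝ 1/K², so P_cr,new = P_cr,old × (K_old/K_new)² = 11.1 × (1/2)²
= 11.1 × 0.2500 = 2.78 kip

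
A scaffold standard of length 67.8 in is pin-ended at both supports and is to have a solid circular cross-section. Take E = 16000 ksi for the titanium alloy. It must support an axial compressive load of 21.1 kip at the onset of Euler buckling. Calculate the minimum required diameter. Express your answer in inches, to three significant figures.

d ≈ 1.88 in

L_e = K·L = 1 × 67.8 = 67.80 in
Required I = P_cr·L_e²/(π²E) = 2.110×10^4 × 67.80² / (π² × 1.60×10^7) = 0.6142 in⁴
Solid circle: I = πd⁴/64  ⇒  d = (64I/π)^(1/4) = (64×0.6142/π)^(1/4) = 1.88 in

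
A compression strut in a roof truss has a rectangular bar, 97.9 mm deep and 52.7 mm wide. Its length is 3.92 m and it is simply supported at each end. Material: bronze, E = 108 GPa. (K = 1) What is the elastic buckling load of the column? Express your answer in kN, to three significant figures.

P_cr ≈ 82.8 kN

Buckling occurs about the weak axis: I_min = h·b³/12 with b = 52.7 mm (the shorter side).
I_min = 97.9×52.7³/12 = 1.194×10^6 mm⁴
I = 1.194×10^6 mm⁴ = 1.194×10^-6 m⁴
Effective length L_e = K·L = 1 × 3.92 = 3.920 m
P_cr = π²EI / L_e² = π² × 108×10⁹ × 1.194×10^-6 / 3.920² = 8.283×10^4 N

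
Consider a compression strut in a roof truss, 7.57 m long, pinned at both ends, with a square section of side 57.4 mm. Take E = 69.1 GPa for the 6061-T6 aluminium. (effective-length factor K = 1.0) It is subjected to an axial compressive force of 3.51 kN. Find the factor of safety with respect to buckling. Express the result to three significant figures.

n ≈ 3.07

I = a⁴/12 = 57.4⁴/12 = 9.046×10^5 mm⁴
I = 9.046×10^5 mm⁴ = 9.046×10^-7 m⁴
Effective length L_e = K·L = 1 × 7.57 = 7.570 m
P_cr = π²EI / L_e² = π² × 69.1×10⁹ × 9.046×10^-7 / 7.570² = 1.077×10^4 N
Factor of safety n = P_cr / P = 10.766 / 3.51 = 3.07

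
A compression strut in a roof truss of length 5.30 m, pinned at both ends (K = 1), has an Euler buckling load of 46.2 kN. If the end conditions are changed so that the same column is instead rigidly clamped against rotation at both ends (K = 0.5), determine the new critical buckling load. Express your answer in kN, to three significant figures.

P_cr ∝ 1/K², so P_cr,new = P_cr,old × (K_old/K_new)² = 46.2 × (1/0.5)²
= 46.2 × 4.000 = 185 kN

P_cr ≈ 185 kN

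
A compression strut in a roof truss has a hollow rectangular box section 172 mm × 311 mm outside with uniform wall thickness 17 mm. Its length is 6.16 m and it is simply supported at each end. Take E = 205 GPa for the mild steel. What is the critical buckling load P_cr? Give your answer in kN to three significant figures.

Inner dimensions: h_i = 311 − 2×17 = 277.0 mm, b_i = 172 − 2×17 = 138.0 mm
Weak-axis I_min = (h_o·b_o³ − h_i·b_i³)/12 with b_o = 172, b_i = 138.0 mm (shorter outer/inner sides).
I_min = (311×172³ − 277.0×138.0³)/12 = 7.121×10^7 mm⁴
I = 7.121×10^7 mm⁴ = 7.121×10^-5 m⁴
Effective length L_e = K·L = 1 × 6.16 = 6.160 m
P_cr = π²EI / L_e² = π² × 205×10⁹ × 7.121×10^-5 / 6.160² = 3.797×10^6 N

P_cr ≈ 3800 kN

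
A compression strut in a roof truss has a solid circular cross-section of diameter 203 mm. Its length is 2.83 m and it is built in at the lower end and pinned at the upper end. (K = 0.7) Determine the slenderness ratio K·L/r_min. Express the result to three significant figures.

For a solid circle r = d/4 = 203/4 = 50.75 mm
L_e = K·L = 0.7 × 2.83 m = 1.981 m = 1981.0 mm
λ = L_e / r_min = 1981.0 / 50.75 = 39.0

λ ≈ 39.0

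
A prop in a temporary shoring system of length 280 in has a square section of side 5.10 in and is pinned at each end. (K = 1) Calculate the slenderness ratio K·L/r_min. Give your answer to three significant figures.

λ ≈ 190

For a square r = a/√12 = 5.10/√12 = 1.472 in
L_e = K·L = 1 × 280 = 280.0 in
λ = L_e / r_min = 280.00 / 1.472 = 190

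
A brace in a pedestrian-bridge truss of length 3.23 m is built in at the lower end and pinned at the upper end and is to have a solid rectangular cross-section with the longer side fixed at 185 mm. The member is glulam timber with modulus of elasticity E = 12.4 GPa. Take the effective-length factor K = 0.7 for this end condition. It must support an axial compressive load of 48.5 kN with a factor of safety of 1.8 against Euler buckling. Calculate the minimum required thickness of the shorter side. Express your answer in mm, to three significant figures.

b ≈ 61.8 mm

Required P_cr = n·P = 1.8 × 48.5 = 87.30 kN
L_e = K·L = 0.7 × 3.23 = 2.261 m
Required I = P_cr·L_e²/(π²E) = 8.730×10^4 × 2.261² / (π² × 1.24×10^10) = 3.647×10^-6 m⁴
I_req = 3.647×10^6 mm⁴
Rectangle, weak axis: I_min = h·b³/12 with h = 185 mm fixed  ⇒  b = (12I/h)^(1/3) = 61.8 mm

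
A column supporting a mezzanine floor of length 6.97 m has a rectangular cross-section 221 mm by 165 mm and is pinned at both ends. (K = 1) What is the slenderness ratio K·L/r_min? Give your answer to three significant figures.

Buckling occurs about the weak axis: I_min = h·b³/12 with b = 165 mm (the shorter side).
I_min = 221×165³/12 = 8.273×10^7 mm⁴
A = 3.647×10^4 mm²;  r_min = √(I/A) = √(8.273×10^7/3.647×10^4) = 47.63 mm
L_e = K·L = 1 × 6.97 m = 6.970 m = 6970.0 mm
λ = L_e / r_min = 6970.0 / 47.63 = 146

λ ≈ 146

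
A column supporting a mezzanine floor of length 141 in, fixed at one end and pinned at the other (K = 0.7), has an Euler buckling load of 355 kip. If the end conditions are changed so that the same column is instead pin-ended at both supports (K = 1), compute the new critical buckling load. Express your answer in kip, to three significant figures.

P_cr ≈ 174 kip

P_cr ∝ 1/K², so P_cr,new = P_cr,old × (K_old/K_new)² = 355 × (0.7/1)²
= 355 × 0.4900 = 174 kip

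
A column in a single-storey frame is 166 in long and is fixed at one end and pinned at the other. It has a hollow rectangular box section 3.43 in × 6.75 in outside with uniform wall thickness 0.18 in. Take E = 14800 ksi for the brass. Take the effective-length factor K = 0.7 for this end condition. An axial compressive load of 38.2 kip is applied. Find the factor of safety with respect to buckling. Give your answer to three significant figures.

n ≈ 2.06

Inner dimensions: h_i = 6.75 − 2×0.18 = 6.390 in, b_i = 3.43 − 2×0.18 = 3.070 in
Weak-axis I_min = (h_o·b_o³ − h_i·b_i³)/12 with b_o = 3.43, b_i = 3.070 in (shorter outer/inner sides).
I_min = (6.75×3.43³ − 6.390×3.070³)/12 = 7.291 in⁴
Effective length L_e = K·L = 0.7 × 166 = 116.2 in
P_cr = π²EI / L_e² = π² × 14800×10³ × 7.291 / 116.2² = 7.888×10^4 lb
Factor of safety n = P_cr / P = 78.878 / 38.2 = 2.06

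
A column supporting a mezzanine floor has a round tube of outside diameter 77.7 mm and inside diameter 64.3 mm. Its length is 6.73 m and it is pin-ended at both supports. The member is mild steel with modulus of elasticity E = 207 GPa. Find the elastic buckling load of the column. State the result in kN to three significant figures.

P_cr ≈ 42.9 kN

d_o = 77.7 mm, d_i = 64.3 mm
I = π(d_o⁴ − d_i⁴)/64 = π(77.7⁴ − 64.30⁴)/64 = 9.501×10^5 mm⁴
I = 9.501×10^5 mm⁴ = 9.501×10^-7 m⁴
Effective length L_e = K·L = 1 × 6.73 = 6.730 m
P_cr = π²EI / L_e² = π² × 207×10⁹ × 9.501×10^-7 / 6.730² = 4.285×10^4 N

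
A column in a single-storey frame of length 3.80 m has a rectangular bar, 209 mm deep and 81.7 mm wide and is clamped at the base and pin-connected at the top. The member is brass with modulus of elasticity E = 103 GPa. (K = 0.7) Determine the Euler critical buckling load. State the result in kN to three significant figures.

P_cr ≈ 1360 kN

Buckling occurs about the weak axis: I_min = h·b³/12 with b = 81.7 mm (the shorter side).
I_min = 209×81.7³/12 = 9.498×10^6 mm⁴
I = 9.498×10^6 mm⁴ = 9.498×10^-6 m⁴
Effective length L_e = K·L = 0.7 × 3.80 = 2.660 m
P_cr = π²EI / L_e² = π² × 103×10⁹ × 9.498×10^-6 / 2.660² = 1.365×10^6 N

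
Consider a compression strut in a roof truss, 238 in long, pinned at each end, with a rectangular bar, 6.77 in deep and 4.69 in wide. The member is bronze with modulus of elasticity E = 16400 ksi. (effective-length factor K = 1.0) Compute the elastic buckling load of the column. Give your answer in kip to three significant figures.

Buckling occurs about the weak axis: I_min = h·b³/12 with b = 4.69 in (the shorter side).
I_min = 6.77×4.69³/12 = 58.20 in⁴
Effective length L_e = K·L = 1 × 238 = 238.0 in
P_cr = π²EI / L_e² = π² × 16400×10³ × 58.20 / 238.0² = 1.663×10^5 lb

P_cr ≈ 166 kip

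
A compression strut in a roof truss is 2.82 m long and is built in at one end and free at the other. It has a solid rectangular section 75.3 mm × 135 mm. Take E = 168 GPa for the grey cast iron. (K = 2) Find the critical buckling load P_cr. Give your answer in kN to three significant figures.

P_cr ≈ 250 kN

Buckling occurs about the weak axis: I_min = h·b³/12 with b = 75.3 mm (the shorter side).
I_min = 135×75.3³/12 = 4.803×10^6 mm⁴
I = 4.803×10^6 mm⁴ = 4.803×10^-6 m⁴
Effective length L_e = K·L = 2 × 2.82 = 5.640 m
P_cr = π²EI / L_e² = π² × 168×10⁹ × 4.803×10^-6 / 5.640² = 2.504×10^5 N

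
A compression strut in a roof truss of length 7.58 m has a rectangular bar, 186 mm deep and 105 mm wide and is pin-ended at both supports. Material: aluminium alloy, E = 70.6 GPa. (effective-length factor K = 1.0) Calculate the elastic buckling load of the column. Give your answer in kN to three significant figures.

P_cr ≈ 218 kN

Buckling occurs about the weak axis: I_min = h·b³/12 with b = 105 mm (the shorter side).
I_min = 186×105³/12 = 1.794×10^7 mm⁴
I = 1.794×10^7 mm⁴ = 1.794×10^-5 m⁴
Effective length L_e = K·L = 1 × 7.58 = 7.580 m
P_cr = π²EI / L_e² = π² × 70.6×10⁹ × 1.794×10^-5 / 7.580² = 2.176×10^5 N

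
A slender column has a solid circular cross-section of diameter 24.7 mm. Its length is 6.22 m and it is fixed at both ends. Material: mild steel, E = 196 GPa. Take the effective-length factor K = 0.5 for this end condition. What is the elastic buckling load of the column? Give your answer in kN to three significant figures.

P_cr ≈ 3.65 kN

I = πd⁴/64 = π×24.7⁴/64 = 1.827×10^4 mm⁴
I = 1.827×10^4 mm⁴ = 1.827×10^-8 m⁴
Effective length L_e = K·L = 0.5 × 6.22 = 3.110 m
P_cr = π²EI / L_e² = π² × 196×10⁹ × 1.827×10^-8 / 3.110² = 3.654×10^3 N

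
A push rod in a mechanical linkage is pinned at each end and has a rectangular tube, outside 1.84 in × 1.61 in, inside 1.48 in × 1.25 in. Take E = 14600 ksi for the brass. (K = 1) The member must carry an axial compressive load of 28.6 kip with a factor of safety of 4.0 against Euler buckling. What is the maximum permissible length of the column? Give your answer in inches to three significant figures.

Weak-axis I_min = (h_o·b_o³ − h_i·b_i³)/12 with b_o = 1.61, b_i = 1.250 in (shorter outer/inner sides).
I_min = (1.84×1.61³ − 1.480×1.250³)/12 = 0.3990 in⁴
Required critical load P_cr = n·P = 4.0 × 28.6 = 114.4 kip = 1.144×10^5 lb
From P_cr = π²EI/(K·L)²:  L = (1/K)·√(π²EI/P_cr) = (1/1)·√(π²×1.46×10^7×0.3990/1.144×10^5)
L = 22.4 in

L_max ≈ 22.4 in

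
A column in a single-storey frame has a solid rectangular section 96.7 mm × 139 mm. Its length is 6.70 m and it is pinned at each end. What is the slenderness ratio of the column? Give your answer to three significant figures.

For a rectangle r_min = b/√12 = 96.7/√12 = 27.91 mm
L_e = K·L = 1 × 6.70 m = 6.700 m = 6700.0 mm
λ = L_e / r_min = 6700.0 / 27.91 = 240

λ ≈ 240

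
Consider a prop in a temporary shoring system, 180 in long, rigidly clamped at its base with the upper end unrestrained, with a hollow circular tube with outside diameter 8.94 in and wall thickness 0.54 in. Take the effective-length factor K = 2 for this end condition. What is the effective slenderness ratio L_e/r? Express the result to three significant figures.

λ ≈ 121

Inner diameter d_i = 8.94 − 2×0.54 = 7.860 in
I = π(d_o⁴ − d_i⁴)/64 = π(8.94⁴ − 7.860⁴)/64 = 126.2 in⁴
A = 14.25 in²;  r_min = √(I/A) = √(126.2/14.25) = 2.976 in
L_e = K·L = 2 × 180 = 360.0 in
λ = L_e / r_min = 360.00 / 2.976 = 121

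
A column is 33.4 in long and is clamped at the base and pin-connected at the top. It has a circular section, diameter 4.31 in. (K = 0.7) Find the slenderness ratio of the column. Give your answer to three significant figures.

For a solid circle r = d/4 = 4.31/4 = 1.078 in
L_e = K·L = 0.7 × 33.4 = 23.38 in
λ = L_e / r_min = 23.380 / 1.078 = 21.7

λ ≈ 21.7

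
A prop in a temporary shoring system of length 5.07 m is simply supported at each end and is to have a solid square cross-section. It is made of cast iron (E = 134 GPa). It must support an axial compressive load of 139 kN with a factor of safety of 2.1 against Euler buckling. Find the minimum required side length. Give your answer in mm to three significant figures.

a ≈ 90.8 mm

Required P_cr = n·P = 2.1 × 139 = 291.9 kN
L_e = K·L = 1 × 5.07 = 5.070 m
Required I = P_cr·L_e²/(π²E) = 2.919×10^5 × 5.070² / (π² × 1.34×10^11) = 5.673×10^-6 m⁴
I_req = 5.673×10^6 mm⁴
Solid square: I = a⁴/12  ⇒  a = (12I)^(1/4) = (12×5.673×10^6)^(1/4) = 90.8 mm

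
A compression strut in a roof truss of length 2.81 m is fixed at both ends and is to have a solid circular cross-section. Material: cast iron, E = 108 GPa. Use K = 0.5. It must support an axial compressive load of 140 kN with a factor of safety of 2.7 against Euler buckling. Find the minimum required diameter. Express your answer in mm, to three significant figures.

Required P_cr = n·P = 2.7 × 140 = 378.0 kN
L_e = K·L = 0.5 × 2.81 = 1.405 m
Required I = P_cr·L_e²/(π²E) = 3.780×10^5 × 1.405² / (π² × 1.08×10^11) = 7.000×10^-7 m⁴
I_req = 7.000×10^5 mm⁴
Solid circle: I = πd⁴/64  ⇒  d = (64I/π)^(1/4) = (64×7.000×10^5/π)^(1/4) = 61.5 mm

d ≈ 61.5 mm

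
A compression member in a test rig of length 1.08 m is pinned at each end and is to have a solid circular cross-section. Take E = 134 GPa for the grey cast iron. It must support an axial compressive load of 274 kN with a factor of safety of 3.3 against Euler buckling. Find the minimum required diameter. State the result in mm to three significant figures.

d ≈ 63.5 mm

Required P_cr = n·P = 3.3 × 274 = 904.2 kN
L_e = K·L = 1 × 1.08 = 1.080 m
Required I = P_cr·L_e²/(π²E) = 9.042×10^5 × 1.080² / (π² × 1.34×10^11) = 7.975×10^-7 m⁴
I_req = 7.975×10^5 mm⁴
Solid circle: I = πd⁴/64  ⇒  d = (64I/π)^(1/4) = (64×7.975×10^5/π)^(1/4) = 63.5 mm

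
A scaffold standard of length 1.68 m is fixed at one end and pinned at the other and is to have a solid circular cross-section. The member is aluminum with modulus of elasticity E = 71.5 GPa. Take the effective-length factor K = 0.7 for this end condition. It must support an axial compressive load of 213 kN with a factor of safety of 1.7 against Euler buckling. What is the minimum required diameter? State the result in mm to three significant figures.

d ≈ 61.7 mm

Required P_cr = n·P = 1.7 × 213 = 362.1 kN
L_e = K·L = 0.7 × 1.68 = 1.176 m
Required I = P_cr·L_e²/(π²E) = 3.621×10^5 × 1.176² / (π² × 7.15×10^10) = 7.096×10^-7 m⁴
I_req = 7.096×10^5 mm⁴
Solid circle: I = πd⁴/64  ⇒  d = (64I/π)^(1/4) = (64×7.096×10^5/π)^(1/4) = 61.7 mm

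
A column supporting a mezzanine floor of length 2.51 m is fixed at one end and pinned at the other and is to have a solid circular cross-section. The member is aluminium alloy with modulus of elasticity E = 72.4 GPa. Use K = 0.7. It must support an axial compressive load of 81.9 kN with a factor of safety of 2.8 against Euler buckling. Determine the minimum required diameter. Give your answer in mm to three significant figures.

d ≈ 67.0 mm

Required P_cr = n·P = 2.8 × 81.9 = 229.3 kN
L_e = K·L = 0.7 × 2.51 = 1.757 m
Required I = P_cr·L_e²/(π²E) = 2.293×10^5 × 1.757² / (π² × 7.24×10^10) = 9.907×10^-7 m⁴
I_req = 9.907×10^5 mm⁴
Solid circle: I = πd⁴/64  ⇒  d = (64I/π)^(1/4) = (64×9.907×10^5/π)^(1/4) = 67.0 mm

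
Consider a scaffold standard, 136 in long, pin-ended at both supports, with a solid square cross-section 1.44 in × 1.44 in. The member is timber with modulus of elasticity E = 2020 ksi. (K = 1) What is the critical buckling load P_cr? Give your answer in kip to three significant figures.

I = a⁴/12 = 1.44⁴/12 = 0.3583 in⁴
Effective length L_e = K·L = 1 × 136 = 136.0 in
P_cr = π²EI / L_e² = π² × 2020×10³ × 0.3583 / 136.0² = 386.2 lb

P_cr ≈ 0.386 kip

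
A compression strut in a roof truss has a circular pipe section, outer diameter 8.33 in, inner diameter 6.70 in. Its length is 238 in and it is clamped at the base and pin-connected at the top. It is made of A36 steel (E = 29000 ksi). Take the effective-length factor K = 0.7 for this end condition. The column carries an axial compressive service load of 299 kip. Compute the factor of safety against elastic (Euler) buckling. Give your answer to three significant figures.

d_o = 8.33 in, d_i = 6.70 in
I = π(d_o⁴ − d_i⁴)/64 = π(8.33⁴ − 6.700⁴)/64 = 137.4 in⁴
Effective length L_e = K·L = 0.7 × 238 = 166.6 in
P_cr = π²EI / L_e² = π² × 29000×10³ × 137.4 / 166.6² = 1.417×10^6 lb
Factor of safety n = P_cr / P = 1417.2 / 299 = 4.74

n ≈ 4.74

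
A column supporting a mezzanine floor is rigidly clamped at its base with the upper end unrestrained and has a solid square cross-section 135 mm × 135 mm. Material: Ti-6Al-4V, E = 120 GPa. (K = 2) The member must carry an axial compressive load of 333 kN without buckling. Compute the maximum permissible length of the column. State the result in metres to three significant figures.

L_max ≈ 4.96 m

I = a⁴/12 = 135⁴/12 = 2.768×10^7 mm⁴
I = 2.768×10^-5 m⁴
At the buckling limit P_cr = P = 3.330×10^5 N
From P_cr = π²EI/(K·L)²:  L = (1/K)·√(π²EI/P_cr) = (1/2)·√(π²×1.20×10^11×2.768×10^-5/3.330×10^5)
L = 4.96 m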